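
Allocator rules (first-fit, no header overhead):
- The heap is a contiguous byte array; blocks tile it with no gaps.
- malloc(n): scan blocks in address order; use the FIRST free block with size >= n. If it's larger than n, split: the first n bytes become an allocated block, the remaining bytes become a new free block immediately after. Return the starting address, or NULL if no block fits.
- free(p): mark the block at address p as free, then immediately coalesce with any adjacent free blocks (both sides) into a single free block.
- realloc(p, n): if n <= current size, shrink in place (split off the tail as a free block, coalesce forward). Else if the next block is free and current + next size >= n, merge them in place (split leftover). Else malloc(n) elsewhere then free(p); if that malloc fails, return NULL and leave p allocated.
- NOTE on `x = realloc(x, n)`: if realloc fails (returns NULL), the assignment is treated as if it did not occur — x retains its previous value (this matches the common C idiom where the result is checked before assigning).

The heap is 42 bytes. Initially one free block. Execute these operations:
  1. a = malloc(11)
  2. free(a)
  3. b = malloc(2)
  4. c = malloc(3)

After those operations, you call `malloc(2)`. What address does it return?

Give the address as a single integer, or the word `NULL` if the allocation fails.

Op 1: a = malloc(11) -> a = 0; heap: [0-10 ALLOC][11-41 FREE]
Op 2: free(a) -> (freed a); heap: [0-41 FREE]
Op 3: b = malloc(2) -> b = 0; heap: [0-1 ALLOC][2-41 FREE]
Op 4: c = malloc(3) -> c = 2; heap: [0-1 ALLOC][2-4 ALLOC][5-41 FREE]
malloc(2): first-fit scan over [0-1 ALLOC][2-4 ALLOC][5-41 FREE] -> 5

Answer: 5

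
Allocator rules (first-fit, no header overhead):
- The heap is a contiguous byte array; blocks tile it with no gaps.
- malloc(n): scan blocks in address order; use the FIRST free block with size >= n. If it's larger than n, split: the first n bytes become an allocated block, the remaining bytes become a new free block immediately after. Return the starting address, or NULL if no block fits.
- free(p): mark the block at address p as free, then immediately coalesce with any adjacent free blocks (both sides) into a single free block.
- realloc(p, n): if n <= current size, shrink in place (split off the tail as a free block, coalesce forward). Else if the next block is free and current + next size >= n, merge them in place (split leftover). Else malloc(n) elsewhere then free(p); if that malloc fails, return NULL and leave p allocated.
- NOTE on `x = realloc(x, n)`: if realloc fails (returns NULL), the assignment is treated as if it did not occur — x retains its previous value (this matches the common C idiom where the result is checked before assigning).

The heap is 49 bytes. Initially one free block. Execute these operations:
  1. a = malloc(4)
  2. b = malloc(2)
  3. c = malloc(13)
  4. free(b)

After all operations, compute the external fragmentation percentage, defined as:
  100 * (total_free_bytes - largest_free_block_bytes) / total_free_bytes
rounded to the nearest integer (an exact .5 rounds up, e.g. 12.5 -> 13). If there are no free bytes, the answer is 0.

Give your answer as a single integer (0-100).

Answer: 6

Derivation:
Op 1: a = malloc(4) -> a = 0; heap: [0-3 ALLOC][4-48 FREE]
Op 2: b = malloc(2) -> b = 4; heap: [0-3 ALLOC][4-5 ALLOC][6-48 FREE]
Op 3: c = malloc(13) -> c = 6; heap: [0-3 ALLOC][4-5 ALLOC][6-18 ALLOC][19-48 FREE]
Op 4: free(b) -> (freed b); heap: [0-3 ALLOC][4-5 FREE][6-18 ALLOC][19-48 FREE]
Free blocks: [2 30] total_free=32 largest=30 -> 100*(32-30)/32 = 200/32 = 6.25 -> rounds to 6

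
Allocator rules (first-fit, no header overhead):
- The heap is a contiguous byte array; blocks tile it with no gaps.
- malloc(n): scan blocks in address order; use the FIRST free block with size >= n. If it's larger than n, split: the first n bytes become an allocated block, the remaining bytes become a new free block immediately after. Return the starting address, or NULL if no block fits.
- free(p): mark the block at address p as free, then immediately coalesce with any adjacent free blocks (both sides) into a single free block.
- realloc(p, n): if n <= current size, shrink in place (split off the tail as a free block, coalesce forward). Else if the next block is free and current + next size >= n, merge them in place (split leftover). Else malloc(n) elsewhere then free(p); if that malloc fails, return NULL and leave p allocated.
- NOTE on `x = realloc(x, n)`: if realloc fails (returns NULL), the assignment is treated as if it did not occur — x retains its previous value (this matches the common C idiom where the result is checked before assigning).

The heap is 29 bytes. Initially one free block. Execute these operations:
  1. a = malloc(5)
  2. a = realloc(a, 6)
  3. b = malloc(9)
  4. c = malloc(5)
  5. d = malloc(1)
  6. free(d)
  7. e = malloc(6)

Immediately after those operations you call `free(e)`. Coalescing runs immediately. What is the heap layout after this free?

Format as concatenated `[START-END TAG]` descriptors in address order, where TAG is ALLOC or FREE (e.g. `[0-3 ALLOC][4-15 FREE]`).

Answer: [0-5 ALLOC][6-14 ALLOC][15-19 ALLOC][20-28 FREE]

Derivation:
Op 1: a = malloc(5) -> a = 0; heap: [0-4 ALLOC][5-28 FREE]
Op 2: a = realloc(a, 6) -> a = 0; heap: [0-5 ALLOC][6-28 FREE]
Op 3: b = malloc(9) -> b = 6; heap: [0-5 ALLOC][6-14 ALLOC][15-28 FREE]
Op 4: c = malloc(5) -> c = 15; heap: [0-5 ALLOC][6-14 ALLOC][15-19 ALLOC][20-28 FREE]
Op 5: d = malloc(1) -> d = 20; heap: [0-5 ALLOC][6-14 ALLOC][15-19 ALLOC][20-20 ALLOC][21-28 FREE]
Op 6: free(d) -> (freed d); heap: [0-5 ALLOC][6-14 ALLOC][15-19 ALLOC][20-28 FREE]
Op 7: e = malloc(6) -> e = 20; heap: [0-5 ALLOC][6-14 ALLOC][15-19 ALLOC][20-25 ALLOC][26-28 FREE]
free(e): e = 20 -> block [20-25 ALLOC]; mark free, coalesce with adjacent free neighbors -> [0-5 ALLOC][6-14 ALLOC][15-19 ALLOC][20-28 FREE]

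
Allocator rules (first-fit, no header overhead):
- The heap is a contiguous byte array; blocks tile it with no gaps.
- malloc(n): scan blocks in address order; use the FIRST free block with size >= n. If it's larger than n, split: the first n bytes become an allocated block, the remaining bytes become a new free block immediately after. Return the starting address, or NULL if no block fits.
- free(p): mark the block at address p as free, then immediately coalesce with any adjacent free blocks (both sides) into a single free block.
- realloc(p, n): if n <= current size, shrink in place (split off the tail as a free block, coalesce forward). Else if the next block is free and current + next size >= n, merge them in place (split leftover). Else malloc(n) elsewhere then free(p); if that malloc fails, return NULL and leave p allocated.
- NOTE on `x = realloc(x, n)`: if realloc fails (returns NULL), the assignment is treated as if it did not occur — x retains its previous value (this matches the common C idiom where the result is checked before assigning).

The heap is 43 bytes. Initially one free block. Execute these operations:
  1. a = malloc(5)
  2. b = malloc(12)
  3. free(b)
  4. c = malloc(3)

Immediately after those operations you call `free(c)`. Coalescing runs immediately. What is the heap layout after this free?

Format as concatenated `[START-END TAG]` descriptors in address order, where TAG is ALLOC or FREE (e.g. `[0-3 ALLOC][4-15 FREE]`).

Op 1: a = malloc(5) -> a = 0; heap: [0-4 ALLOC][5-42 FREE]
Op 2: b = malloc(12) -> b = 5; heap: [0-4 ALLOC][5-16 ALLOC][17-42 FREE]
Op 3: free(b) -> (freed b); heap: [0-4 ALLOC][5-42 FREE]
Op 4: c = malloc(3) -> c = 5; heap: [0-4 ALLOC][5-7 ALLOC][8-42 FREE]
free(c): c = 5 -> block [5-7 ALLOC]; mark free, coalesce with adjacent free neighbors -> [0-4 ALLOC][5-42 FREE]

Answer: [0-4 ALLOC][5-42 FREE]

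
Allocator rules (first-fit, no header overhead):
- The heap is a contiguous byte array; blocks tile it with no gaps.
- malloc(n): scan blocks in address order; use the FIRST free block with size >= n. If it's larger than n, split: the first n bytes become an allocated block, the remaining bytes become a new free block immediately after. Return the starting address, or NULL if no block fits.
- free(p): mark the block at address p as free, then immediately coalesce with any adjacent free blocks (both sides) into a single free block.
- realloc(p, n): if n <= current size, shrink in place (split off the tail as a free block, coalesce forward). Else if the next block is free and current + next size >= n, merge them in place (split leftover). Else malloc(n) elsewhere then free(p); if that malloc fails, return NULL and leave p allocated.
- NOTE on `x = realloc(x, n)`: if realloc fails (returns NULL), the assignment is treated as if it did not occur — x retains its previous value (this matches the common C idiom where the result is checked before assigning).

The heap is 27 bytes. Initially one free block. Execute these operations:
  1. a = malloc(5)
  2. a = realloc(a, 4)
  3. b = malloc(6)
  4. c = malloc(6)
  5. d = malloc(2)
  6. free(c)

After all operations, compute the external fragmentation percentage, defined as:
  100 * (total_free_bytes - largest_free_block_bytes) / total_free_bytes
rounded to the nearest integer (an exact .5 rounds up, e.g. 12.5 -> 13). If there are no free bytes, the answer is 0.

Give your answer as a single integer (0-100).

Answer: 40

Derivation:
Op 1: a = malloc(5) -> a = 0; heap: [0-4 ALLOC][5-26 FREE]
Op 2: a = realloc(a, 4) -> a = 0; heap: [0-3 ALLOC][4-26 FREE]
Op 3: b = malloc(6) -> b = 4; heap: [0-3 ALLOC][4-9 ALLOC][10-26 FREE]
Op 4: c = malloc(6) -> c = 10; heap: [0-3 ALLOC][4-9 ALLOC][10-15 ALLOC][16-26 FREE]
Op 5: d = malloc(2) -> d = 16; heap: [0-3 ALLOC][4-9 ALLOC][10-15 ALLOC][16-17 ALLOC][18-26 FREE]
Op 6: free(c) -> (freed c); heap: [0-3 ALLOC][4-9 ALLOC][10-15 FREE][16-17 ALLOC][18-26 FREE]
Free blocks: [6 9] total_free=15 largest=9 -> 100*(15-9)/15 = 600/15 = 40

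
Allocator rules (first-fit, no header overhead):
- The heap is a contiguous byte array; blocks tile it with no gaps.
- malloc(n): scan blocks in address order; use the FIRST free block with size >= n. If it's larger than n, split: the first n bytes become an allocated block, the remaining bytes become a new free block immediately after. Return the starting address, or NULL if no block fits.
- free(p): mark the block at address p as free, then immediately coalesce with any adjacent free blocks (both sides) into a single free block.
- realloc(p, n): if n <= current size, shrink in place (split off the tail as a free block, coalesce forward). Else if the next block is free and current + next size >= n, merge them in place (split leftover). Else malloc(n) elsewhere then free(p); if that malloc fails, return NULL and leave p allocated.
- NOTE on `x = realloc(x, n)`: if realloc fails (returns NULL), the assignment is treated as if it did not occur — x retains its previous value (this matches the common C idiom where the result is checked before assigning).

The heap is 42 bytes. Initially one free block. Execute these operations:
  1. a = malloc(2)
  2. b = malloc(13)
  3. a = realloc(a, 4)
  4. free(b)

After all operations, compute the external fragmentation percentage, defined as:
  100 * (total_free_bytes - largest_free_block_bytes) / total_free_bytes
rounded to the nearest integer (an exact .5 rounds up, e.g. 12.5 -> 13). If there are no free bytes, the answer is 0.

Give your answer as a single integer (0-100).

Answer: 39

Derivation:
Op 1: a = malloc(2) -> a = 0; heap: [0-1 ALLOC][2-41 FREE]
Op 2: b = malloc(13) -> b = 2; heap: [0-1 ALLOC][2-14 ALLOC][15-41 FREE]
Op 3: a = realloc(a, 4) -> a = 15; heap: [0-1 FREE][2-14 ALLOC][15-18 ALLOC][19-41 FREE]
Op 4: free(b) -> (freed b); heap: [0-14 FREE][15-18 ALLOC][19-41 FREE]
Free blocks: [15 23] total_free=38 largest=23 -> 100*(38-23)/38 = 1500/38 ≈ 39.474 -> rounds to 39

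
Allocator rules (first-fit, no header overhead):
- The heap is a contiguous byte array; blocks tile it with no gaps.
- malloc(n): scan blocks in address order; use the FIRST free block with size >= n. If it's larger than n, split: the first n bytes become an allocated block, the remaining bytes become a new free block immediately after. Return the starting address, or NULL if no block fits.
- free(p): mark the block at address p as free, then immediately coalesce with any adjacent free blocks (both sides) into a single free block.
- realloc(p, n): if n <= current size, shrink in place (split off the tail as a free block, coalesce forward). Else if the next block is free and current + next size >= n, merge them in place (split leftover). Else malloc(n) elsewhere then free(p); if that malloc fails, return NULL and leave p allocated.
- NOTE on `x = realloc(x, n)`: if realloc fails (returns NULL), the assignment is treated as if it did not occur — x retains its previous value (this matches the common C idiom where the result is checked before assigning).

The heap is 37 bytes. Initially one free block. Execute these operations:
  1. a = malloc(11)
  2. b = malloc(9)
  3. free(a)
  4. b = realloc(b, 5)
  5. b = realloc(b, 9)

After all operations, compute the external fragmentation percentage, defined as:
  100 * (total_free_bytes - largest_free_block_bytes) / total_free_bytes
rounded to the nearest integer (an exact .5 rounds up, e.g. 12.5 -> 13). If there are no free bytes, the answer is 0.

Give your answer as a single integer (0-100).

Answer: 39

Derivation:
Op 1: a = malloc(11) -> a = 0; heap: [0-10 ALLOC][11-36 FREE]
Op 2: b = malloc(9) -> b = 11; heap: [0-10 ALLOC][11-19 ALLOC][20-36 FREE]
Op 3: free(a) -> (freed a); heap: [0-10 FREE][11-19 ALLOC][20-36 FREE]
Op 4: b = realloc(b, 5) -> b = 11; heap: [0-10 FREE][11-15 ALLOC][16-36 FREE]
Op 5: b = realloc(b, 9) -> b = 11; heap: [0-10 FREE][11-19 ALLOC][20-36 FREE]
Free blocks: [11 17] total_free=28 largest=17 -> 100*(28-17)/28 = 1100/28 ≈ 39.286 -> rounds to 39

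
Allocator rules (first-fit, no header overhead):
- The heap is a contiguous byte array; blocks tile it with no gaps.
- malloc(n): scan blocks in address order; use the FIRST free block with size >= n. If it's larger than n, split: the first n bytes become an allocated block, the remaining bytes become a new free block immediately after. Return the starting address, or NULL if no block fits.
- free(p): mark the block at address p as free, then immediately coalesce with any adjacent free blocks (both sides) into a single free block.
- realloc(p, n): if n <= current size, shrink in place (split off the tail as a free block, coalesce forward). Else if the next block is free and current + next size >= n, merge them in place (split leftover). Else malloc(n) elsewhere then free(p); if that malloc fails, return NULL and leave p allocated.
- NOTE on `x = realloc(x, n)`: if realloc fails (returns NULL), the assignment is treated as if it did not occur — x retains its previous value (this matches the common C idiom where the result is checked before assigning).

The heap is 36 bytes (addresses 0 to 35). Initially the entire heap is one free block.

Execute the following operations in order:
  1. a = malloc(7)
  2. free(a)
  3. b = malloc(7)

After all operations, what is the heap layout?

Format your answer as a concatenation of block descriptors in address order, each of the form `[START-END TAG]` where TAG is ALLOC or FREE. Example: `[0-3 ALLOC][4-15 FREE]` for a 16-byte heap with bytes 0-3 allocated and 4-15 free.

Answer: [0-6 ALLOC][7-35 FREE]

Derivation:
Op 1: a = malloc(7) -> a = 0; heap: [0-6 ALLOC][7-35 FREE]
Op 2: free(a) -> (freed a); heap: [0-35 FREE]
Op 3: b = malloc(7) -> b = 0; heap: [0-6 ALLOC][7-35 FREE]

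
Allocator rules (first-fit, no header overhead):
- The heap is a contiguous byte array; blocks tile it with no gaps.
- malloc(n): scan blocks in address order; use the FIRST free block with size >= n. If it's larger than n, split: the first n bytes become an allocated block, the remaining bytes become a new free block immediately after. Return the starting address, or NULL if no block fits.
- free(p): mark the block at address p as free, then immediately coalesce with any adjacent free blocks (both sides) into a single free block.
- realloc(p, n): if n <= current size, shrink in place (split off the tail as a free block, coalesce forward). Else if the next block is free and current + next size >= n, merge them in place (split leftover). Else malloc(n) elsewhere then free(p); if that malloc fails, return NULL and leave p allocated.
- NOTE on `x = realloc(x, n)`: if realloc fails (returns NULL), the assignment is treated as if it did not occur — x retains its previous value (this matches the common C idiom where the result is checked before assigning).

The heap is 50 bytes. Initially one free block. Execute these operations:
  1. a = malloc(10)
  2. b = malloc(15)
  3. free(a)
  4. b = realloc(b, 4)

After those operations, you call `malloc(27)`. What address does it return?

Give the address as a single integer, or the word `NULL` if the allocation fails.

Answer: 14

Derivation:
Op 1: a = malloc(10) -> a = 0; heap: [0-9 ALLOC][10-49 FREE]
Op 2: b = malloc(15) -> b = 10; heap: [0-9 ALLOC][10-24 ALLOC][25-49 FREE]
Op 3: free(a) -> (freed a); heap: [0-9 FREE][10-24 ALLOC][25-49 FREE]
Op 4: b = realloc(b, 4) -> b = 10; heap: [0-9 FREE][10-13 ALLOC][14-49 FREE]
malloc(27): first-fit scan over [0-9 FREE][10-13 ALLOC][14-49 FREE] -> 14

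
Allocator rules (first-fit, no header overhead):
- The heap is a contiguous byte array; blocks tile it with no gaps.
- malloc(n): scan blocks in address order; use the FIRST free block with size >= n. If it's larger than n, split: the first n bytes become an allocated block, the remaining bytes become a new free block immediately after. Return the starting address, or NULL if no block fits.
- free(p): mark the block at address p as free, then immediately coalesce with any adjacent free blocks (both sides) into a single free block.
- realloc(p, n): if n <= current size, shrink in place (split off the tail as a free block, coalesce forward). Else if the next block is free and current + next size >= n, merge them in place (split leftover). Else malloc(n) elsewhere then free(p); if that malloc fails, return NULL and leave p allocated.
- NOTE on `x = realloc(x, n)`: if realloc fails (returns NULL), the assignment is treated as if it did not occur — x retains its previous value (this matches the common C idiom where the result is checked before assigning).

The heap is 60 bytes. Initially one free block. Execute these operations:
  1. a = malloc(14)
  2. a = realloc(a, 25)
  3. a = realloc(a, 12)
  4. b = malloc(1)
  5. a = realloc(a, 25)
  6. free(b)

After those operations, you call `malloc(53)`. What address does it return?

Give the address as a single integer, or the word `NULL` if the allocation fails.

Op 1: a = malloc(14) -> a = 0; heap: [0-13 ALLOC][14-59 FREE]
Op 2: a = realloc(a, 25) -> a = 0; heap: [0-24 ALLOC][25-59 FREE]
Op 3: a = realloc(a, 12) -> a = 0; heap: [0-11 ALLOC][12-59 FREE]
Op 4: b = malloc(1) -> b = 12; heap: [0-11 ALLOC][12-12 ALLOC][13-59 FREE]
Op 5: a = realloc(a, 25) -> a = 13; heap: [0-11 FREE][12-12 ALLOC][13-37 ALLOC][38-59 FREE]
Op 6: free(b) -> (freed b); heap: [0-12 FREE][13-37 ALLOC][38-59 FREE]
malloc(53): first-fit scan over [0-12 FREE][13-37 ALLOC][38-59 FREE] -> NULL

Answer: NULL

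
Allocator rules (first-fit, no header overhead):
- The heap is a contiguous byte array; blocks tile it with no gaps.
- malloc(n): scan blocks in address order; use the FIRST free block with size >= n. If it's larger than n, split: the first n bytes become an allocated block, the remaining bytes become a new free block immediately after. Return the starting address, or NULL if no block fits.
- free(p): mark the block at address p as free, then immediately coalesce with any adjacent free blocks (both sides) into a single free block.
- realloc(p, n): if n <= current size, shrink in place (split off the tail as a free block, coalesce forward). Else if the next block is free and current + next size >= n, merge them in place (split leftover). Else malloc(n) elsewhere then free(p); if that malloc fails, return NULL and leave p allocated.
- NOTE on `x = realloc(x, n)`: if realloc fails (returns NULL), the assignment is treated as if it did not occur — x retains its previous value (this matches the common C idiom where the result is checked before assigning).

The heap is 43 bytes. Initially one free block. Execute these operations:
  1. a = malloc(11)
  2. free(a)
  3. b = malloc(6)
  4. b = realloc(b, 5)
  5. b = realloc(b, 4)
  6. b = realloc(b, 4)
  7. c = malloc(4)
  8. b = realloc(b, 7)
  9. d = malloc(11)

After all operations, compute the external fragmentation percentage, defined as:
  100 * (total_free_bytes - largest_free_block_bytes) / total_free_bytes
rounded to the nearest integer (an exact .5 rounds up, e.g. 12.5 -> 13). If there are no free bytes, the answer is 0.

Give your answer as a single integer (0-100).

Answer: 19

Derivation:
Op 1: a = malloc(11) -> a = 0; heap: [0-10 ALLOC][11-42 FREE]
Op 2: free(a) -> (freed a); heap: [0-42 FREE]
Op 3: b = malloc(6) -> b = 0; heap: [0-5 ALLOC][6-42 FREE]
Op 4: b = realloc(b, 5) -> b = 0; heap: [0-4 ALLOC][5-42 FREE]
Op 5: b = realloc(b, 4) -> b = 0; heap: [0-3 ALLOC][4-42 FREE]
Op 6: b = realloc(b, 4) -> b = 0; heap: [0-3 ALLOC][4-42 FREE]
Op 7: c = malloc(4) -> c = 4; heap: [0-3 ALLOC][4-7 ALLOC][8-42 FREE]
Op 8: b = realloc(b, 7) -> b = 8; heap: [0-3 FREE][4-7 ALLOC][8-14 ALLOC][15-42 FREE]
Op 9: d = malloc(11) -> d = 15; heap: [0-3 FREE][4-7 ALLOC][8-14 ALLOC][15-25 ALLOC][26-42 FREE]
Free blocks: [4 17] total_free=21 largest=17 -> 100*(21-17)/21 = 400/21 ≈ 19.048 -> rounds to 19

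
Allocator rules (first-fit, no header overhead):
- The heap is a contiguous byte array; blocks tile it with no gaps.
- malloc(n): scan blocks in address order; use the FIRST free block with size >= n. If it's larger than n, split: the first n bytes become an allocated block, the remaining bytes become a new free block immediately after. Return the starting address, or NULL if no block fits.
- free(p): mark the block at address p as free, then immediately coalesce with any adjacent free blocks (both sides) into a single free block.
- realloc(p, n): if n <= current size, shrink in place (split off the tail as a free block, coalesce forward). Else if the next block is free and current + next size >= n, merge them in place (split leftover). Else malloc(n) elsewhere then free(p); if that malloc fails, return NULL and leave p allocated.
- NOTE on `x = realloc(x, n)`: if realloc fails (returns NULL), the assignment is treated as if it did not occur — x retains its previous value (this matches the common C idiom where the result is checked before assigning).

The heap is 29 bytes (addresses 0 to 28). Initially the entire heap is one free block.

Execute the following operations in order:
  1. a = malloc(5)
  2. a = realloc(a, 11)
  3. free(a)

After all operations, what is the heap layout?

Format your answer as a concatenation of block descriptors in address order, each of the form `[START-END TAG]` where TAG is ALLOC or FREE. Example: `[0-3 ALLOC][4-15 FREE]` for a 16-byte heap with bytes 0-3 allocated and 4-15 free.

Op 1: a = malloc(5) -> a = 0; heap: [0-4 ALLOC][5-28 FREE]
Op 2: a = realloc(a, 11) -> a = 0; heap: [0-10 ALLOC][11-28 FREE]
Op 3: free(a) -> (freed a); heap: [0-28 FREE]

Answer: [0-28 FREE]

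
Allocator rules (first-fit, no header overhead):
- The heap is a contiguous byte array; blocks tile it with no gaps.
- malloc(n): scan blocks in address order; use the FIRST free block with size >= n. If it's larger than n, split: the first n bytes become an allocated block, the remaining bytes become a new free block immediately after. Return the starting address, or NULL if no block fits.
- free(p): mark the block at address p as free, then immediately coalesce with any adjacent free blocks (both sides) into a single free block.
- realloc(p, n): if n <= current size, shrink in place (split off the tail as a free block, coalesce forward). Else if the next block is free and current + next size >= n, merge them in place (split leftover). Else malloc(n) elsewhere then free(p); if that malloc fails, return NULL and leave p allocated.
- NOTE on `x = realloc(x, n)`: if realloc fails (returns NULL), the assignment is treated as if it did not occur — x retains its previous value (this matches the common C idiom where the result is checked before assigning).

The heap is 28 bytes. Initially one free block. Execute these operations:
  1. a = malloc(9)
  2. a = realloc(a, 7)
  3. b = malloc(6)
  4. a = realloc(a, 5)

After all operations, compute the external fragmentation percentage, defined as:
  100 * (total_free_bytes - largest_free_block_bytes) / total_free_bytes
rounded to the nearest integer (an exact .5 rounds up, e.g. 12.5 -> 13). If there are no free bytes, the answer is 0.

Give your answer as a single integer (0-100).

Op 1: a = malloc(9) -> a = 0; heap: [0-8 ALLOC][9-27 FREE]
Op 2: a = realloc(a, 7) -> a = 0; heap: [0-6 ALLOC][7-27 FREE]
Op 3: b = malloc(6) -> b = 7; heap: [0-6 ALLOC][7-12 ALLOC][13-27 FREE]
Op 4: a = realloc(a, 5) -> a = 0; heap: [0-4 ALLOC][5-6 FREE][7-12 ALLOC][13-27 FREE]
Free blocks: [2 15] total_free=17 largest=15 -> 100*(17-15)/17 = 200/17 ≈ 11.765 -> rounds to 12

Answer: 12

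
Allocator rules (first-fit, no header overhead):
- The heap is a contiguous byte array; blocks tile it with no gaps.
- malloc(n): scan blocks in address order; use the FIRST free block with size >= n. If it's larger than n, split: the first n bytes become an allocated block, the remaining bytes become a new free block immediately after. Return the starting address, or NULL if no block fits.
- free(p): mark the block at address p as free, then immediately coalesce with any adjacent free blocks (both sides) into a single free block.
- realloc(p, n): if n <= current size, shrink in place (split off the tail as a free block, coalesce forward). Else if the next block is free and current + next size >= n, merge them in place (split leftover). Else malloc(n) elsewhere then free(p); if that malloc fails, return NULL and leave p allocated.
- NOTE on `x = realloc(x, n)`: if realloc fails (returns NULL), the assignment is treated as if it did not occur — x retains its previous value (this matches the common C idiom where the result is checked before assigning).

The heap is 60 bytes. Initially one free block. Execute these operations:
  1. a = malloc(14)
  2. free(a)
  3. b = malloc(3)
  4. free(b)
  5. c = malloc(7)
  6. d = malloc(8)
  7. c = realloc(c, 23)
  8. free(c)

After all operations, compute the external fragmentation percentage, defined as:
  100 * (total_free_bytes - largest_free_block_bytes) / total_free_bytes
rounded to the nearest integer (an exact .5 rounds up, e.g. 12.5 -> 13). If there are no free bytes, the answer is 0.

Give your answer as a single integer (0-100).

Op 1: a = malloc(14) -> a = 0; heap: [0-13 ALLOC][14-59 FREE]
Op 2: free(a) -> (freed a); heap: [0-59 FREE]
Op 3: b = malloc(3) -> b = 0; heap: [0-2 ALLOC][3-59 FREE]
Op 4: free(b) -> (freed b); heap: [0-59 FREE]
Op 5: c = malloc(7) -> c = 0; heap: [0-6 ALLOC][7-59 FREE]
Op 6: d = malloc(8) -> d = 7; heap: [0-6 ALLOC][7-14 ALLOC][15-59 FREE]
Op 7: c = realloc(c, 23) -> c = 15; heap: [0-6 FREE][7-14 ALLOC][15-37 ALLOC][38-59 FREE]
Op 8: free(c) -> (freed c); heap: [0-6 FREE][7-14 ALLOC][15-59 FREE]
Free blocks: [7 45] total_free=52 largest=45 -> 100*(52-45)/52 = 700/52 ≈ 13.462 -> rounds to 13

Answer: 13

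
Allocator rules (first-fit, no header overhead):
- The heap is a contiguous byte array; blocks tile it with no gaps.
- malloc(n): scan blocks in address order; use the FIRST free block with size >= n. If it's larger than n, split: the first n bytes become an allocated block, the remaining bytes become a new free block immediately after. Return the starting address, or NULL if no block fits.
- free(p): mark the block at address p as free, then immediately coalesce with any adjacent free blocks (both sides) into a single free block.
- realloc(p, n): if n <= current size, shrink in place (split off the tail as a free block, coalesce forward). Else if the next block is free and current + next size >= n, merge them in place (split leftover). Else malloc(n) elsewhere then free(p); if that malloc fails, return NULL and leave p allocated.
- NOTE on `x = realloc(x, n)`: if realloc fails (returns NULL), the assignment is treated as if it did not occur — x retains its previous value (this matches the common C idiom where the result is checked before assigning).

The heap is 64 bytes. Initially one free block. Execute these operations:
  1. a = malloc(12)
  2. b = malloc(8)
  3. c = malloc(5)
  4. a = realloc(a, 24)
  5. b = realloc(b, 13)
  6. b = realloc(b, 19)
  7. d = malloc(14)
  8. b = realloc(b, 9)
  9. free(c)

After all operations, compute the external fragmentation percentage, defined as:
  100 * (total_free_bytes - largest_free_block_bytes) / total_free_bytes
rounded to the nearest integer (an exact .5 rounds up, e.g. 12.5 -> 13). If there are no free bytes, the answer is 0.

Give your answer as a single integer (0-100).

Op 1: a = malloc(12) -> a = 0; heap: [0-11 ALLOC][12-63 FREE]
Op 2: b = malloc(8) -> b = 12; heap: [0-11 ALLOC][12-19 ALLOC][20-63 FREE]
Op 3: c = malloc(5) -> c = 20; heap: [0-11 ALLOC][12-19 ALLOC][20-24 ALLOC][25-63 FREE]
Op 4: a = realloc(a, 24) -> a = 25; heap: [0-11 FREE][12-19 ALLOC][20-24 ALLOC][25-48 ALLOC][49-63 FREE]
Op 5: b = realloc(b, 13) -> b = 49; heap: [0-19 FREE][20-24 ALLOC][25-48 ALLOC][49-61 ALLOC][62-63 FREE]
Op 6: b = realloc(b, 19) -> b = 0; heap: [0-18 ALLOC][19-19 FREE][20-24 ALLOC][25-48 ALLOC][49-63 FREE]
Op 7: d = malloc(14) -> d = 49; heap: [0-18 ALLOC][19-19 FREE][20-24 ALLOC][25-48 ALLOC][49-62 ALLOC][63-63 FREE]
Op 8: b = realloc(b, 9) -> b = 0; heap: [0-8 ALLOC][9-19 FREE][20-24 ALLOC][25-48 ALLOC][49-62 ALLOC][63-63 FREE]
Op 9: free(c) -> (freed c); heap: [0-8 ALLOC][9-24 FREE][25-48 ALLOC][49-62 ALLOC][63-63 FREE]
Free blocks: [16 1] total_free=17 largest=16 -> 100*(17-16)/17 = 100/17 ≈ 5.882 -> rounds to 6

Answer: 6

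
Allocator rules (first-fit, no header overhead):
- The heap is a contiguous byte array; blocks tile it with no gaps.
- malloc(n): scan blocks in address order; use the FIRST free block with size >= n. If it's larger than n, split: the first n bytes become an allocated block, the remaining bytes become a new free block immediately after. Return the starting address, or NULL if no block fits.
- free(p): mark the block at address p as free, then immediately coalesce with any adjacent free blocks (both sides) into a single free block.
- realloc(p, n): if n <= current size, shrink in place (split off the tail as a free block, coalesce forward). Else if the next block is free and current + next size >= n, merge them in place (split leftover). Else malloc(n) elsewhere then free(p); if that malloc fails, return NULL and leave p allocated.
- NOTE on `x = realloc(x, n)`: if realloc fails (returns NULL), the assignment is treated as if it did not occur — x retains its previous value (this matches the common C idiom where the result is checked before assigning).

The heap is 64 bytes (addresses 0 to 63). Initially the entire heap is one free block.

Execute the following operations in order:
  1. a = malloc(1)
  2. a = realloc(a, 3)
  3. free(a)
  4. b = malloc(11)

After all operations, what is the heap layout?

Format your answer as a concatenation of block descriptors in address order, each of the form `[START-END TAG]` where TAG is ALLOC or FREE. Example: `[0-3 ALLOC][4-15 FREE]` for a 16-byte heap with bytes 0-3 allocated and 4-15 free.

Answer: [0-10 ALLOC][11-63 FREE]

Derivation:
Op 1: a = malloc(1) -> a = 0; heap: [0-0 ALLOC][1-63 FREE]
Op 2: a = realloc(a, 3) -> a = 0; heap: [0-2 ALLOC][3-63 FREE]
Op 3: free(a) -> (freed a); heap: [0-63 FREE]
Op 4: b = malloc(11) -> b = 0; heap: [0-10 ALLOC][11-63 FREE]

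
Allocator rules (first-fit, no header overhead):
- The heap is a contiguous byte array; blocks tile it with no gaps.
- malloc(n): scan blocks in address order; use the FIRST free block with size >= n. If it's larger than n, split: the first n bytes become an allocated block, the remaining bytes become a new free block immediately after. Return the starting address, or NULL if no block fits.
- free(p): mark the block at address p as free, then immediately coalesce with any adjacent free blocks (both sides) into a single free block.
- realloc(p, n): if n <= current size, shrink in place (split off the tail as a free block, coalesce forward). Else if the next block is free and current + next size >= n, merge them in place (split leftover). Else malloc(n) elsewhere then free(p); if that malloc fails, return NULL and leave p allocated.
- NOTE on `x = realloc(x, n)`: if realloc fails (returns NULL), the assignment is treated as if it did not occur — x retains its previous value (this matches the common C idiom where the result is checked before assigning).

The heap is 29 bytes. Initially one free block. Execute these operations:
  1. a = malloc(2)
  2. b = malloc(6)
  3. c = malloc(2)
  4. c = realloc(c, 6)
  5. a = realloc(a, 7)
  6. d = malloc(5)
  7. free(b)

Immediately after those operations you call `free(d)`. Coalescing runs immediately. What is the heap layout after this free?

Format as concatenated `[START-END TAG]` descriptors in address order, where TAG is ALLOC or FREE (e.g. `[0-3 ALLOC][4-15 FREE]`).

Answer: [0-7 FREE][8-13 ALLOC][14-20 ALLOC][21-28 FREE]

Derivation:
Op 1: a = malloc(2) -> a = 0; heap: [0-1 ALLOC][2-28 FREE]
Op 2: b = malloc(6) -> b = 2; heap: [0-1 ALLOC][2-7 ALLOC][8-28 FREE]
Op 3: c = malloc(2) -> c = 8; heap: [0-1 ALLOC][2-7 ALLOC][8-9 ALLOC][10-28 FREE]
Op 4: c = realloc(c, 6) -> c = 8; heap: [0-1 ALLOC][2-7 ALLOC][8-13 ALLOC][14-28 FREE]
Op 5: a = realloc(a, 7) -> a = 14; heap: [0-1 FREE][2-7 ALLOC][8-13 ALLOC][14-20 ALLOC][21-28 FREE]
Op 6: d = malloc(5) -> d = 21; heap: [0-1 FREE][2-7 ALLOC][8-13 ALLOC][14-20 ALLOC][21-25 ALLOC][26-28 FREE]
Op 7: free(b) -> (freed b); heap: [0-7 FREE][8-13 ALLOC][14-20 ALLOC][21-25 ALLOC][26-28 FREE]
free(d): d = 21 -> block [21-25 ALLOC]; mark free, coalesce with adjacent free neighbors -> [0-7 FREE][8-13 ALLOC][14-20 ALLOC][21-28 FREE]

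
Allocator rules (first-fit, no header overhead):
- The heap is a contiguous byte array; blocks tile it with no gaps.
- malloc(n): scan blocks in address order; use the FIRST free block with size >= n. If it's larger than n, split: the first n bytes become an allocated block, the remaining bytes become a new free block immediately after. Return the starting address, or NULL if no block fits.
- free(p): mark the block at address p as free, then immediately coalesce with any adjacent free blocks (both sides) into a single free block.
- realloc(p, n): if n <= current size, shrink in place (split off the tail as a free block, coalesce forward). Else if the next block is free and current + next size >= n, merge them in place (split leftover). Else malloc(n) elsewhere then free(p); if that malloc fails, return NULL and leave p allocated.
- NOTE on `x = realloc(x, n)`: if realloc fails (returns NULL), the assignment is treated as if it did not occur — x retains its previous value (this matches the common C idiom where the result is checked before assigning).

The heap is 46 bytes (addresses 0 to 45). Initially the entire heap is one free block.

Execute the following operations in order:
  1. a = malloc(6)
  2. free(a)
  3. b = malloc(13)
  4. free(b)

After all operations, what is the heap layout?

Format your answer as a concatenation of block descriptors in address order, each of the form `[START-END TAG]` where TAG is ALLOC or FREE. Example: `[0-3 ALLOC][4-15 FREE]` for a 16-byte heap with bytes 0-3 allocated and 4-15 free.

Op 1: a = malloc(6) -> a = 0; heap: [0-5 ALLOC][6-45 FREE]
Op 2: free(a) -> (freed a); heap: [0-45 FREE]
Op 3: b = malloc(13) -> b = 0; heap: [0-12 ALLOC][13-45 FREE]
Op 4: free(b) -> (freed b); heap: [0-45 FREE]

Answer: [0-45 FREE]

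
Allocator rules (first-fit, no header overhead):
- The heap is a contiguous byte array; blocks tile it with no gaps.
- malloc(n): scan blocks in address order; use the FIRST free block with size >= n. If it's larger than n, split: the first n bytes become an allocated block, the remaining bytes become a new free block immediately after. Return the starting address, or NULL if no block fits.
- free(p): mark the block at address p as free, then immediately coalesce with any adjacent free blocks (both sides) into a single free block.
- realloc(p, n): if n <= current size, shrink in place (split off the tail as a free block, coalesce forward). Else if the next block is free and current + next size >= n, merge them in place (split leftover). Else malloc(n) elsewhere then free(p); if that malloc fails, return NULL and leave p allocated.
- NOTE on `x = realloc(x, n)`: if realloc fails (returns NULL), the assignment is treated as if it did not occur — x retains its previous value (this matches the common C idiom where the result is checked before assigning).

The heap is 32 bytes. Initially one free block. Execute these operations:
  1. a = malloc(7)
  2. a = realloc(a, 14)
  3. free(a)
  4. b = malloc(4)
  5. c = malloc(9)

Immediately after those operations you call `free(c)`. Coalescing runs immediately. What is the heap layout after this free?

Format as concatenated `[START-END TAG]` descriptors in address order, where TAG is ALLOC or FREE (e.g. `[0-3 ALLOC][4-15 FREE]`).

Op 1: a = malloc(7) -> a = 0; heap: [0-6 ALLOC][7-31 FREE]
Op 2: a = realloc(a, 14) -> a = 0; heap: [0-13 ALLOC][14-31 FREE]
Op 3: free(a) -> (freed a); heap: [0-31 FREE]
Op 4: b = malloc(4) -> b = 0; heap: [0-3 ALLOC][4-31 FREE]
Op 5: c = malloc(9) -> c = 4; heap: [0-3 ALLOC][4-12 ALLOC][13-31 FREE]
free(c): c = 4 -> block [4-12 ALLOC]; mark free, coalesce with adjacent free neighbors -> [0-3 ALLOC][4-31 FREE]

Answer: [0-3 ALLOC][4-31 FREE]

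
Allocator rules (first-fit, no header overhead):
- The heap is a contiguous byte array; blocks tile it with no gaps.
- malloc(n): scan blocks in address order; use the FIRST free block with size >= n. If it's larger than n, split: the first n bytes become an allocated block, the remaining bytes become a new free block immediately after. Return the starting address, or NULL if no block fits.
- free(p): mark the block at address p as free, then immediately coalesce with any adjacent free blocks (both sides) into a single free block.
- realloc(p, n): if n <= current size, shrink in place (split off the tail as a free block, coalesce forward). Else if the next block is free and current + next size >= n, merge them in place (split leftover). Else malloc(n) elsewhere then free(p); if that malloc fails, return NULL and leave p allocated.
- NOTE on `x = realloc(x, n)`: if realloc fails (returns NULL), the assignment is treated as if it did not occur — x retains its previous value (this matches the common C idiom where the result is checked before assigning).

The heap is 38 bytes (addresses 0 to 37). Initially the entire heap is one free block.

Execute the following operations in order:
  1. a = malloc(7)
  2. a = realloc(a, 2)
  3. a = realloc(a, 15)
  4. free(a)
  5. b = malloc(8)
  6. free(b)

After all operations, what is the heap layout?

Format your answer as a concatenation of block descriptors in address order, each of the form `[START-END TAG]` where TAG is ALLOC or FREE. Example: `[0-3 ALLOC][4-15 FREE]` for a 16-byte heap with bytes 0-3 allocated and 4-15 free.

Op 1: a = malloc(7) -> a = 0; heap: [0-6 ALLOC][7-37 FREE]
Op 2: a = realloc(a, 2) -> a = 0; heap: [0-1 ALLOC][2-37 FREE]
Op 3: a = realloc(a, 15) -> a = 0; heap: [0-14 ALLOC][15-37 FREE]
Op 4: free(a) -> (freed a); heap: [0-37 FREE]
Op 5: b = malloc(8) -> b = 0; heap: [0-7 ALLOC][8-37 FREE]
Op 6: free(b) -> (freed b); heap: [0-37 FREE]

Answer: [0-37 FREE]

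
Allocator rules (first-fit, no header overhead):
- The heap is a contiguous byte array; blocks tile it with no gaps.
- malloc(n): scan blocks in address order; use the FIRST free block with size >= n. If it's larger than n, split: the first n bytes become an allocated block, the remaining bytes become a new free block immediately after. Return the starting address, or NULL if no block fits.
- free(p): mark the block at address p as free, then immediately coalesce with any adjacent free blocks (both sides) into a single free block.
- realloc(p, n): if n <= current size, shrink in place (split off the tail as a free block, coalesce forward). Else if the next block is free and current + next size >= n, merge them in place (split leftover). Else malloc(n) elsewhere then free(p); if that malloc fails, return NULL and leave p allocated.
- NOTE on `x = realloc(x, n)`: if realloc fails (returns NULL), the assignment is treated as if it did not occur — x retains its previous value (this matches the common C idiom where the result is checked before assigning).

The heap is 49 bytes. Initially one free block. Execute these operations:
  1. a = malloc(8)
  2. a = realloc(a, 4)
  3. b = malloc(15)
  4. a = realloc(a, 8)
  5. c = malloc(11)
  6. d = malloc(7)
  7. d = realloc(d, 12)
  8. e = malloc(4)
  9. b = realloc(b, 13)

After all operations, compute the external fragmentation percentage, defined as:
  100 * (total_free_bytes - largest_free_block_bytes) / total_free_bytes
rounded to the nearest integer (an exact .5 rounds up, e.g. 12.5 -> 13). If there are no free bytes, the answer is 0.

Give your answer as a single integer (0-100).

Answer: 33

Derivation:
Op 1: a = malloc(8) -> a = 0; heap: [0-7 ALLOC][8-48 FREE]
Op 2: a = realloc(a, 4) -> a = 0; heap: [0-3 ALLOC][4-48 FREE]
Op 3: b = malloc(15) -> b = 4; heap: [0-3 ALLOC][4-18 ALLOC][19-48 FREE]
Op 4: a = realloc(a, 8) -> a = 19; heap: [0-3 FREE][4-18 ALLOC][19-26 ALLOC][27-48 FREE]
Op 5: c = malloc(11) -> c = 27; heap: [0-3 FREE][4-18 ALLOC][19-26 ALLOC][27-37 ALLOC][38-48 FREE]
Op 6: d = malloc(7) -> d = 38; heap: [0-3 FREE][4-18 ALLOC][19-26 ALLOC][27-37 ALLOC][38-44 ALLOC][45-48 FREE]
Op 7: d = realloc(d, 12) -> NULL (d unchanged); heap: [0-3 FREE][4-18 ALLOC][19-26 ALLOC][27-37 ALLOC][38-44 ALLOC][45-48 FREE]
Op 8: e = malloc(4) -> e = 0; heap: [0-3 ALLOC][4-18 ALLOC][19-26 ALLOC][27-37 ALLOC][38-44 ALLOC][45-48 FREE]
Op 9: b = realloc(b, 13) -> b = 4; heap: [0-3 ALLOC][4-16 ALLOC][17-18 FREE][19-26 ALLOC][27-37 ALLOC][38-44 ALLOC][45-48 FREE]
Free blocks: [2 4] total_free=6 largest=4 -> 100*(6-4)/6 = 200/6 ≈ 33.333 -> rounds to 33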